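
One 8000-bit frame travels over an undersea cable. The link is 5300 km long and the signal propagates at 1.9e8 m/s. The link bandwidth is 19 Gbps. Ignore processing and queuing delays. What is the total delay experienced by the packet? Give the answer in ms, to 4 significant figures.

Transmission delay = L/R = 8000 / 19000000000 = 0.000421053 ms.
Propagation delay = d/s = 5300000 m / 190000000 m/s = 27.8947 ms.
Total = 27.90 ms.

27.90 ms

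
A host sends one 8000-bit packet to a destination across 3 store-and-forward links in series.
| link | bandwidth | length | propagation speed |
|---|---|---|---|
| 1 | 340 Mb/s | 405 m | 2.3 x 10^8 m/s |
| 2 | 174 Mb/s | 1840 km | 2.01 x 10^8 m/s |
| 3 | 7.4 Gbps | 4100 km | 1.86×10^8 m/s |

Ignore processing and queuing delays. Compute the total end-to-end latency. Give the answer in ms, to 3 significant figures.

Transmission delays (L/R per hop): 0.0235294, 0.045977, 0.00108108 ms; sum = 0.0705875 ms.
Propagation delays (d/s per hop): 0.00176087, 9.15423, 22.043 ms; sum = 31.199 ms.
End-to-end = 31.3 ms.

31.3 ms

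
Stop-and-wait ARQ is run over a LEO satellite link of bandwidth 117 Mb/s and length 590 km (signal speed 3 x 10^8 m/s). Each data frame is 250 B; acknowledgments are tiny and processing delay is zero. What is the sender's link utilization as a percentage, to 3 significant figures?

t_tx = L/R = 2000/117000000 = 1.7094e-05 s.
t_prop = 590000/300000000 = 0.00196667 s; RTT = 0.00393333 s.
Cycle = t_tx + RTT = 0.00395043 s.
Utilization = t_tx / cycle = 1.7094e-05/0.00395043 = 0.433 %.

0.433 %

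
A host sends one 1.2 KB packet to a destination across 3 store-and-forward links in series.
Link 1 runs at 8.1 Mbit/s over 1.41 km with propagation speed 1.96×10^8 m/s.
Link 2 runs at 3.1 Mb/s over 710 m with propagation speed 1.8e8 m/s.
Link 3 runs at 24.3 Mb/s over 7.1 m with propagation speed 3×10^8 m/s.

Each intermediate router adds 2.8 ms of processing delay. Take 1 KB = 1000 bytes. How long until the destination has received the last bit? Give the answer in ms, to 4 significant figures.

10.29 ms

L = 9600 bits.
Transmission delays (L/R per hop): 1.18519, 3.09677, 0.395062 ms; sum = 4.67702 ms.
Propagation delays (d/s per hop): 0.00719388, 0.00394444, 2.36667e-05 ms; sum = 0.011162 ms.
Processing at 2 router(s): 2 × 2.8 ms = 5.6 ms.
End-to-end = 10.29 ms.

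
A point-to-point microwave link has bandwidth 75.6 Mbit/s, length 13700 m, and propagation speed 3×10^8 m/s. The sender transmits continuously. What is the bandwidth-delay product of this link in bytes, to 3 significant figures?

432 bytes

Propagation delay = 13700 / 300000000 = 4.56667e-05 s.
BDP = R × t_prop = 75600000 × 4.56667e-05 = 3452.4 bits.
In bytes: 3452.4/8 = 432 bytes.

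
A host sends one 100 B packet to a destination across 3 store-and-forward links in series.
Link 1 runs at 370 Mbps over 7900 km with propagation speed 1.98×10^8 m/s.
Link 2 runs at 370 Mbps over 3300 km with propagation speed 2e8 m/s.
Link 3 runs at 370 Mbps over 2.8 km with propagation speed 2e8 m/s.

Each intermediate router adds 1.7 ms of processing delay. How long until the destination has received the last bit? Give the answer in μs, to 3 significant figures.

59800 μs

L = 100 × 8 = 800 bits.
Transmission delay per hop = L/R = 800/370000000 = 2.16216 μs; 3 hops → 6.48649 μs.
Propagation delays (d/s per hop): 39899, 16500, 14 μs; sum = 56413 μs.
Processing at 2 router(s): 2 × 1.7 ms = 3400 μs.
End-to-end = 59800 μs.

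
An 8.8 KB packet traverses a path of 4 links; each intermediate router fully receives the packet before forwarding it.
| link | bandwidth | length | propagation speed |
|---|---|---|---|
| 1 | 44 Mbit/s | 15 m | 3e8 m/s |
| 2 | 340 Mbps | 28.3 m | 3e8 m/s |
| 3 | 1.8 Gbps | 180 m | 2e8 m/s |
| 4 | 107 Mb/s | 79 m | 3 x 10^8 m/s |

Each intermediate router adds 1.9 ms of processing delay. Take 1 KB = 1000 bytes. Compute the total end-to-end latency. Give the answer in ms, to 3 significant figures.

8.21 ms

L = 70400 bits.
Transmission delays (L/R per hop): 1.6, 0.207059, 0.0391111, 0.657944 ms; sum = 2.50411 ms.
Propagation delays (d/s per hop): 5e-05, 9.43333e-05, 0.0009, 0.000263333 ms; sum = 0.00130767 ms.
Processing at 3 router(s): 3 × 1.9 ms = 5.7 ms.
End-to-end = 8.21 ms.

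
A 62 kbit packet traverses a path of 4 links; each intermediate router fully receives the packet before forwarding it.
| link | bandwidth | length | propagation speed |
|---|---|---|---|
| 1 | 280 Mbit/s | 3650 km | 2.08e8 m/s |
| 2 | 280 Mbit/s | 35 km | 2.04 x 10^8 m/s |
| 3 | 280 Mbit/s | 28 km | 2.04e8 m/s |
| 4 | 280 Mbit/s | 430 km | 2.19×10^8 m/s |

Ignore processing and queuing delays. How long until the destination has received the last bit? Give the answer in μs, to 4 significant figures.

20710 μs

L = 62000 bits.
Transmission delay per hop = L/R = 62000/280000000 = 221.429 μs; 4 hops → 885.714 μs.
Propagation delays (d/s per hop): 17548.1, 171.569, 137.255, 1963.47 μs; sum = 19820.4 μs.
End-to-end = 20710 μs.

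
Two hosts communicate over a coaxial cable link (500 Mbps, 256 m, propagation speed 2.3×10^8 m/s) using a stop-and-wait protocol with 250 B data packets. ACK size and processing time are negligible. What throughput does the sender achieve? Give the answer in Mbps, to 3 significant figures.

t_tx = L/R = 2000/500000000 = 4e-06 s.
t_prop = 256/2.3e+08 = 1.11304e-06 s; RTT = 2.22609e-06 s.
Cycle = t_tx + RTT = 6.22609e-06 s.
Throughput = L / cycle = 2000 / 6.22609e-06 = 321 Mbps.

321 Mbps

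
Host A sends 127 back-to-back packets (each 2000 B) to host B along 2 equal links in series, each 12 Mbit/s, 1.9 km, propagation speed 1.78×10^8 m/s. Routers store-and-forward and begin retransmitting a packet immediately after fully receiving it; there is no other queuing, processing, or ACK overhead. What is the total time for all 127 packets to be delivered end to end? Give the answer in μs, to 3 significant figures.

Per-hop transmission t_tx = L/R = 16000/12000000 = 1333.33 μs.
Per-hop propagation t_prop = 1900/178000000 = 10.6742 μs.
Pipeline fill: first packet needs 2·t_tx to clear all hops; remaining 126 packets each add one t_tx.
Total = (2+127-1)·t_tx + 2·t_prop = 128·1333.33 + 2·10.6742 = 171000 μs.

171000 μs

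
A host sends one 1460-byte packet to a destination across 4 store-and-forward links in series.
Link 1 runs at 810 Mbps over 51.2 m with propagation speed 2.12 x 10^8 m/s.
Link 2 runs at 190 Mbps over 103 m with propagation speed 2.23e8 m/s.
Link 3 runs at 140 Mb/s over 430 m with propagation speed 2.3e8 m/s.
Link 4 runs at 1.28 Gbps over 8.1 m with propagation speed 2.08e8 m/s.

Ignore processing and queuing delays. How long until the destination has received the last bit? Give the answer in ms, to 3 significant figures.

L = 1460 × 8 = 11680 bits.
Transmission delays (L/R per hop): 0.0144198, 0.0614737, 0.0834286, 0.009125 ms; sum = 0.168447 ms.
Propagation delays (d/s per hop): 0.000241509, 0.000461883, 0.00186957, 3.89423e-05 ms; sum = 0.0026119 ms.
End-to-end = 0.171 ms.

0.171 ms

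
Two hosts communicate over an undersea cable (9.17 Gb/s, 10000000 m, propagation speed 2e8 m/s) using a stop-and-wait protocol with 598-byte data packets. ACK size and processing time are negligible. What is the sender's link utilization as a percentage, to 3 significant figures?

t_tx = L/R = 4784/9170000000 = 5.21701e-07 s.
t_prop = 10000000/200000000 = 0.05 s; RTT = 0.1 s.
Cycle = t_tx + RTT = 0.100001 s.
Utilization = t_tx / cycle = 5.21701e-07/0.100001 = 0.000522 %.

0.000522 %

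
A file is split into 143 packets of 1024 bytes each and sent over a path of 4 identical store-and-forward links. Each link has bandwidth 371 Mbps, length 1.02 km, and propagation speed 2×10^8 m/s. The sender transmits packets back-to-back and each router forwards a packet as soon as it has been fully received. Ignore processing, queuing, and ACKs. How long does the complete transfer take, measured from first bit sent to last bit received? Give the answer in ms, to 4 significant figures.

3.244 ms

Per-hop transmission t_tx = L/R = 8192/371000000 = 0.0220809 ms.
Per-hop propagation t_prop = 1020/200000000 = 0.0051 ms.
Pipeline fill: first packet needs 4·t_tx to clear all hops; remaining 142 packets each add one t_tx.
Total = (4+143-1)·t_tx + 4·t_prop = 146·0.0220809 + 4·0.0051 = 3.244 ms.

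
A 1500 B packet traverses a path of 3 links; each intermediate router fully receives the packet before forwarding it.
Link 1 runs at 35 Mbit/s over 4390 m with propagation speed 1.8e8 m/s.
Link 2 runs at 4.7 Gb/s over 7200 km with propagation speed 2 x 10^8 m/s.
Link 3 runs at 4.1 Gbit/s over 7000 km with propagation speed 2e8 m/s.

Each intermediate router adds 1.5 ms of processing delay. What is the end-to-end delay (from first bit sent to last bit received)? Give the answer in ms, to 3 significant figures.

74.4 ms

L = 1500 × 8 = 12000 bits.
Transmission delays (L/R per hop): 0.342857, 0.00255319, 0.00292683 ms; sum = 0.348337 ms.
Propagation delays (d/s per hop): 0.0243889, 36, 35 ms; sum = 71.0244 ms.
Processing at 2 router(s): 2 × 1.5 ms = 3 ms.
End-to-end = 74.4 ms.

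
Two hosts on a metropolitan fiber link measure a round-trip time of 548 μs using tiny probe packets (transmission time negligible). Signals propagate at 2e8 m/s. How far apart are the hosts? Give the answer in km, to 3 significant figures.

54.8 km

One-way propagation = RTT/2 = 274 μs.
d = s × t = 200000000 × 0.000274 = 54.8 km.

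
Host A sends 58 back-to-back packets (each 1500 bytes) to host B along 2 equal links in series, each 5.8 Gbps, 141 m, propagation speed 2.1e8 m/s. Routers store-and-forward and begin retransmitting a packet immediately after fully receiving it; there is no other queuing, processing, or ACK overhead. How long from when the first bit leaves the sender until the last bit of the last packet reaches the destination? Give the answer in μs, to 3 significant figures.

123 μs

Per-hop transmission t_tx = L/R = 12000/5800000000 = 2.06897 μs.
Per-hop propagation t_prop = 141/210000000 = 0.671429 μs.
Pipeline fill: first packet needs 2·t_tx to clear all hops; remaining 57 packets each add one t_tx.
Total = (2+58-1)·t_tx + 2·t_prop = 59·2.06897 + 2·0.671429 = 123 μs.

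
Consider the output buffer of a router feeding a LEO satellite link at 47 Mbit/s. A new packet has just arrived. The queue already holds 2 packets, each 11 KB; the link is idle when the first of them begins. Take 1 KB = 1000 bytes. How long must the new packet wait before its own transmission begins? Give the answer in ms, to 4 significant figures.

3.745 ms

Each queued packet: L/R = 88000/47000000 = 1.87234 ms.
2 queued → 3.74468 ms.
Queuing delay = 3.745 ms.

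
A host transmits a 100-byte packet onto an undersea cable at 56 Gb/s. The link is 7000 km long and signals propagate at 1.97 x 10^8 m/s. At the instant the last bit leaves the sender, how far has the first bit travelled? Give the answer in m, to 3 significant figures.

t_tx = L/R = 800/56000000000 = 1.42857e-08 s.
Distance = s × t_tx = 197000000 × 1.42857e-08 = 2.81 m.

2.81 m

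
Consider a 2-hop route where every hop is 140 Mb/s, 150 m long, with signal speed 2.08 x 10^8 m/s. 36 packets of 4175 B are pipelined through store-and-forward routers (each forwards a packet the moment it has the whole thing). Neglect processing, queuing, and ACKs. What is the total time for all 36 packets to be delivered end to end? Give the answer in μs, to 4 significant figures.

8829 μs

Per-hop transmission t_tx = L/R = 33400/140000000 = 238.571 μs.
Per-hop propagation t_prop = 150/208000000 = 0.721154 μs.
Pipeline fill: first packet needs 2·t_tx to clear all hops; remaining 35 packets each add one t_tx.
Total = (2+36-1)·t_tx + 2·t_prop = 37·238.571 + 2·0.721154 = 8829 μs.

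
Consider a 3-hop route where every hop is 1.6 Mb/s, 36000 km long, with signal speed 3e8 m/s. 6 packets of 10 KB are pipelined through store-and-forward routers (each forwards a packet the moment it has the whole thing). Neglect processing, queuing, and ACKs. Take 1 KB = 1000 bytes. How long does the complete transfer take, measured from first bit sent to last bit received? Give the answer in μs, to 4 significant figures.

Per-hop transmission t_tx = L/R = 80000/1600000 = 50000 μs.
Per-hop propagation t_prop = 36000000/300000000 = 120000 μs.
Pipeline fill: first packet needs 3·t_tx to clear all hops; remaining 5 packets each add one t_tx.
Total = (3+6-1)·t_tx + 3·t_prop = 8·50000 + 3·120000 = 760000 μs.

760000 μs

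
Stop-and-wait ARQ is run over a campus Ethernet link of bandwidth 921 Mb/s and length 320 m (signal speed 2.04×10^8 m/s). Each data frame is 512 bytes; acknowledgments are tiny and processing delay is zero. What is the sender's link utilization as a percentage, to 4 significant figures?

58.64 %

t_tx = L/R = 4096/921000000 = 4.44734e-06 s.
t_prop = 320/204000000 = 1.56863e-06 s; RTT = 3.13725e-06 s.
Cycle = t_tx + RTT = 7.58459e-06 s.
Utilization = t_tx / cycle = 4.44734e-06/7.58459e-06 = 58.64 %.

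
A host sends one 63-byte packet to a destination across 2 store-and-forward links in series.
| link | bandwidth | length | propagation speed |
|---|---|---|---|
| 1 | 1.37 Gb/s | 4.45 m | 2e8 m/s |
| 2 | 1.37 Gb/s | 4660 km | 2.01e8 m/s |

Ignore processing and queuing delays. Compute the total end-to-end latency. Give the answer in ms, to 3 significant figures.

L = 63 × 8 = 504 bits.
Transmission delay per hop = L/R = 504/1370000000 = 0.000367883 ms; 2 hops → 0.000735766 ms.
Propagation delays (d/s per hop): 2.225e-05, 23.1841 ms; sum = 23.1841 ms.
End-to-end = 23.2 ms.

23.2 ms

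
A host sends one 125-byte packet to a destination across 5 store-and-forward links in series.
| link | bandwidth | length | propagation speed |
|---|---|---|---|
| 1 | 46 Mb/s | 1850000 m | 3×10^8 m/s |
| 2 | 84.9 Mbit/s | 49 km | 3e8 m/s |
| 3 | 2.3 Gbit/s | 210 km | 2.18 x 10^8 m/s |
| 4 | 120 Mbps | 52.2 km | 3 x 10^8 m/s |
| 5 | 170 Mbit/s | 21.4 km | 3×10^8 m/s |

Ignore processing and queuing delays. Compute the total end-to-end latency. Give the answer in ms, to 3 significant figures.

7.59 ms

L = 125 × 8 = 1000 bits.
Transmission delays (L/R per hop): 0.0217391, 0.0117786, 0.000434783, 0.00833333, 0.00588235 ms; sum = 0.0481682 ms.
Propagation delays (d/s per hop): 6.16667, 0.163333, 0.963303, 0.174, 0.0713333 ms; sum = 7.53864 ms.
End-to-end = 7.59 ms.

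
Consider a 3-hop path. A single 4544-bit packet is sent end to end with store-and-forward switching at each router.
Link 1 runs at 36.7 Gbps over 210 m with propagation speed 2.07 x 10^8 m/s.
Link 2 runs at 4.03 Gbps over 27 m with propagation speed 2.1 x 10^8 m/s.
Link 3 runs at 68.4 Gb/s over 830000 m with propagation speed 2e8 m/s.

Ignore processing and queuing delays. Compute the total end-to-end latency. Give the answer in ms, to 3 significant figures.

Transmission delays (L/R per hop): 0.000123815, 0.00112754, 6.64327e-05 ms; sum = 0.00131779 ms.
Propagation delays (d/s per hop): 0.00101449, 0.000128571, 4.15 ms; sum = 4.15114 ms.
End-to-end = 4.15 ms.

4.15 ms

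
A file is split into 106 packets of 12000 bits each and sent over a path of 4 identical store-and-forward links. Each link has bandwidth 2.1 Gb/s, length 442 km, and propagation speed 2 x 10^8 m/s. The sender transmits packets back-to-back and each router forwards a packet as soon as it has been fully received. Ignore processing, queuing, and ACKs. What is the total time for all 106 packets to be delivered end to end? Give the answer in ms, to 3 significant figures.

9.46 ms

Per-hop transmission t_tx = L/R = 12000/2100000000 = 0.00571429 ms.
Per-hop propagation t_prop = 442000/200000000 = 2.21 ms.
Pipeline fill: first packet needs 4·t_tx to clear all hops; remaining 105 packets each add one t_tx.
Total = (4+106-1)·t_tx + 4·t_prop = 109·0.00571429 + 4·2.21 = 9.46 ms.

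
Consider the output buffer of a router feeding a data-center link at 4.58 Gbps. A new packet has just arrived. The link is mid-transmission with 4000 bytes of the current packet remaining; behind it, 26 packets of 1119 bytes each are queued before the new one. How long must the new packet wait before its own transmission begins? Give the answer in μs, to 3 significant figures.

Each queued packet: L/R = 8952/4580000000 = 1.95459 μs.
26 queued → 50.8192 μs.
Plus remaining 32000 bits of current packet: 6.9869 μs.
Queuing delay = 57.8 μs.

57.8 μs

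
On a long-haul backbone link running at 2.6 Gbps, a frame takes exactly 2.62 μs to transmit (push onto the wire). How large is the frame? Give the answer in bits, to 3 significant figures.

6810 bits

L = R × t_tx = 2600000000 b/s × 2.62e-06 s = 6812 bits.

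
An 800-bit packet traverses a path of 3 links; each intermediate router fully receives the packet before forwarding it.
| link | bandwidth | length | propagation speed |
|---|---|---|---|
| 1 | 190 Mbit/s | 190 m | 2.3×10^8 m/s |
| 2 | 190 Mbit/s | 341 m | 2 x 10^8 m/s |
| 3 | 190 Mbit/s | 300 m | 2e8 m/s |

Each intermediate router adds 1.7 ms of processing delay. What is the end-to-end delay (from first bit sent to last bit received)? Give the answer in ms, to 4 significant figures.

3.417 ms

Transmission delay per hop = L/R = 800/190000000 = 0.00421053 ms; 3 hops → 0.0126316 ms.
Propagation delays (d/s per hop): 0.000826087, 0.001705, 0.0015 ms; sum = 0.00403109 ms.
Processing at 2 router(s): 2 × 1.7 ms = 3.4 ms.
End-to-end = 3.417 ms.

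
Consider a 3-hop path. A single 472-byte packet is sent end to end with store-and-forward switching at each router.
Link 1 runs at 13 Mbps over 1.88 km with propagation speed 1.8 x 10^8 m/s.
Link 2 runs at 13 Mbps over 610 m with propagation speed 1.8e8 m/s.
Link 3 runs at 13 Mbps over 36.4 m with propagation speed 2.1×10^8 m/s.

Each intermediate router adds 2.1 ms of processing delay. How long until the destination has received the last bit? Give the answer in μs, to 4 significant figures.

5085 μs

L = 472 × 8 = 3776 bits.
Transmission delay per hop = L/R = 3776/13000000 = 290.462 μs; 3 hops → 871.385 μs.
Propagation delays (d/s per hop): 10.4444, 3.38889, 0.173333 μs; sum = 14.0067 μs.
Processing at 2 router(s): 2 × 2.1 ms = 4200 μs.
End-to-end = 5085 μs.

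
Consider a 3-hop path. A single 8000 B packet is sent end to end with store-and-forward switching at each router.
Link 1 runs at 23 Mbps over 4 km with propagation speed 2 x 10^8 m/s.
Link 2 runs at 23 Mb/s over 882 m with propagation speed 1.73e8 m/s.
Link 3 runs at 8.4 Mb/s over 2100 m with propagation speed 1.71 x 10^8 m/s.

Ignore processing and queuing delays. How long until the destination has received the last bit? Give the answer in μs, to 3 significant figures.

L = 8000 × 8 = 64000 bits.
Transmission delays (L/R per hop): 2782.61, 2782.61, 7619.05 μs; sum = 13184.3 μs.
Propagation delays (d/s per hop): 20, 5.09827, 12.2807 μs; sum = 37.379 μs.
End-to-end = 13200 μs.

13200 μs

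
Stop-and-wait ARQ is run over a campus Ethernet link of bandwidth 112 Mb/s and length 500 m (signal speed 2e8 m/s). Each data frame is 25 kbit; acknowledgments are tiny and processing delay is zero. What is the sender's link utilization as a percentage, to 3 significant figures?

t_tx = L/R = 25000/112000000 = 0.000223214 s.
t_prop = 500/200000000 = 2.5e-06 s; RTT = 5e-06 s.
Cycle = t_tx + RTT = 0.000228214 s.
Utilization = t_tx / cycle = 0.000223214/0.000228214 = 97.8 %.

97.8 %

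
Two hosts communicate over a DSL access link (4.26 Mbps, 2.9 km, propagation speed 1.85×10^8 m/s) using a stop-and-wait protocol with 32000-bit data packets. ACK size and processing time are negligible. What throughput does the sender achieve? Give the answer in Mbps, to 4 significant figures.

4.242 Mbps

t_tx = L/R = 32000/4260000 = 0.00751174 s.
t_prop = 2900/185000000 = 1.56757e-05 s; RTT = 3.13514e-05 s.
Cycle = t_tx + RTT = 0.00754309 s.
Throughput = L / cycle = 32000 / 0.00754309 = 4.242 Mbps.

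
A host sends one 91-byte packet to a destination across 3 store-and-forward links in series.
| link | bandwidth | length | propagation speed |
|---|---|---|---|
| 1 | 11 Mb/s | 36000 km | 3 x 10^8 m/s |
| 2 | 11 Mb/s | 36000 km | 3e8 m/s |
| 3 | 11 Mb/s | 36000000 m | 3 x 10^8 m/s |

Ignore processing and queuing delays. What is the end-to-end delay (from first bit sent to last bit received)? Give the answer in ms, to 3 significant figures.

L = 91 × 8 = 728 bits.
Transmission delay per hop = L/R = 728/11000000 = 0.0661818 ms; 3 hops → 0.198545 ms.
Propagation delays (d/s per hop): 120, 120, 120 ms; sum = 360 ms.
End-to-end = 360 ms.

360 ms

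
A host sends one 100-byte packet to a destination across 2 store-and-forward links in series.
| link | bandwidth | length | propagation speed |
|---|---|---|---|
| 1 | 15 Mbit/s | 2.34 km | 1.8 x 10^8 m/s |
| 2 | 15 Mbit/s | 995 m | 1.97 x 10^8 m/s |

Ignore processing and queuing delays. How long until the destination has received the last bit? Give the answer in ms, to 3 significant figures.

L = 100 × 8 = 800 bits.
Transmission delay per hop = L/R = 800/15000000 = 0.0533333 ms; 2 hops → 0.106667 ms.
Propagation delays (d/s per hop): 0.013, 0.00505076 ms; sum = 0.0180508 ms.
End-to-end = 0.125 ms.

0.125 ms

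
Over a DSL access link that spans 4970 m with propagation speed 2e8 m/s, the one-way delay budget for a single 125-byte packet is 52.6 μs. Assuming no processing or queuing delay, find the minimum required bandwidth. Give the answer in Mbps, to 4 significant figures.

36.04 Mbps

L = 1000 bits.
Propagation delay = 4970 / 200000000 = 24.85 μs.
Transmission budget = 52.6 − 24.85 = 27.75 μs.
R ≥ L / t_tx = 1000 bits / 2.775e-05 s = 36.04 Mbps.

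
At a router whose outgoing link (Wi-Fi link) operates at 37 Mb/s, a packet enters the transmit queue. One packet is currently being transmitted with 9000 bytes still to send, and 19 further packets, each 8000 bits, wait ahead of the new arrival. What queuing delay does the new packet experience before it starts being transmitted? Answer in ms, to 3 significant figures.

Each queued packet: L/R = 8000/37000000 = 0.216216 ms.
19 queued → 4.10811 ms.
Plus remaining 72000 bits of current packet: 1.94595 ms.
Queuing delay = 6.05 ms.

6.05 ms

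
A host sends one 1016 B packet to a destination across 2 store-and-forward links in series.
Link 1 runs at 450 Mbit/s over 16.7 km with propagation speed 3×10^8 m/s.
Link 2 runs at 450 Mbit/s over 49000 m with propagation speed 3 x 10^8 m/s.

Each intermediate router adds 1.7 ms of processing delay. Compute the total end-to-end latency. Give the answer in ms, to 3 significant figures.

L = 1016 × 8 = 8128 bits.
Transmission delay per hop = L/R = 8128/450000000 = 0.0180622 ms; 2 hops → 0.0361244 ms.
Propagation delays (d/s per hop): 0.0556667, 0.163333 ms; sum = 0.219 ms.
Processing at 1 router(s): 1 × 1.7 ms = 1.7 ms.
End-to-end = 1.96 ms.

1.96 ms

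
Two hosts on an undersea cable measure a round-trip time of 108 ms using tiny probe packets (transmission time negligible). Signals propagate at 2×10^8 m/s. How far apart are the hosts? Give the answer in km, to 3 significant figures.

One-way propagation = RTT/2 = 54 ms.
d = s × t = 200000000 × 0.054 = 10800 km.

10800 km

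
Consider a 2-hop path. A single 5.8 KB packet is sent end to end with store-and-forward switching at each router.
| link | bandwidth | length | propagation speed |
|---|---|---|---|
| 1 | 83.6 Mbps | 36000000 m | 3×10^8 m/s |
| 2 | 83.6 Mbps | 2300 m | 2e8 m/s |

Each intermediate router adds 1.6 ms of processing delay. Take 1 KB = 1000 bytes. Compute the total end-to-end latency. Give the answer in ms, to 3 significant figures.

123 ms

L = 46400 bits.
Transmission delay per hop = L/R = 46400/83600000 = 0.555024 ms; 2 hops → 1.11005 ms.
Propagation delays (d/s per hop): 120, 0.0115 ms; sum = 120.012 ms.
Processing at 1 router(s): 1 × 1.6 ms = 1.6 ms.
End-to-end = 123 ms.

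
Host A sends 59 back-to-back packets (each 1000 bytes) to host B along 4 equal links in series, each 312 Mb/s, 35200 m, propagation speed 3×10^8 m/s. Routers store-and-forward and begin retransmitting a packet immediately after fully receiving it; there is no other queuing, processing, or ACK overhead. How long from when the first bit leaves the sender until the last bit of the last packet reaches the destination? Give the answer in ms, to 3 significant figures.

2.06 ms

Per-hop transmission t_tx = L/R = 8000/312000000 = 0.025641 ms.
Per-hop propagation t_prop = 35200/300000000 = 0.117333 ms.
Pipeline fill: first packet needs 4·t_tx to clear all hops; remaining 58 packets each add one t_tx.
Total = (4+59-1)·t_tx + 4·t_prop = 62·0.025641 + 4·0.117333 = 2.06 ms.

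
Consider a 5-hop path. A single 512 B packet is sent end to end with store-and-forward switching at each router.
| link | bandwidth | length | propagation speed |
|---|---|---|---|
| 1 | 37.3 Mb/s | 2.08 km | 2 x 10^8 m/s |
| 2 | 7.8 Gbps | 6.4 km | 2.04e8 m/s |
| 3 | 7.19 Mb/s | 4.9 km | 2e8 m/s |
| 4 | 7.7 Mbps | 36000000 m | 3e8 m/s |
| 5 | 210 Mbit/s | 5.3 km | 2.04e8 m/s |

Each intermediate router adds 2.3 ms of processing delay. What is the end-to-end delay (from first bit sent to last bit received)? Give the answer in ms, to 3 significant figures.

131 ms

L = 512 × 8 = 4096 bits.
Transmission delays (L/R per hop): 0.109812, 0.000525128, 0.56968, 0.531948, 0.0195048 ms; sum = 1.23147 ms.
Propagation delays (d/s per hop): 0.0104, 0.0313725, 0.0245, 120, 0.0259804 ms; sum = 120.092 ms.
Processing at 4 router(s): 4 × 2.3 ms = 9.2 ms.
End-to-end = 131 ms.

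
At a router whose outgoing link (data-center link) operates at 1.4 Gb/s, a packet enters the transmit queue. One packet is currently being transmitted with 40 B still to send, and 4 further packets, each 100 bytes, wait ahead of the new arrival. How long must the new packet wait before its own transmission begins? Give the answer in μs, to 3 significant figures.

2.51 μs

Each queued packet: L/R = 800/1400000000 = 0.571429 μs.
4 queued → 2.28571 μs.
Plus remaining 320 bits of current packet: 0.228571 μs.
Queuing delay = 2.51 μs.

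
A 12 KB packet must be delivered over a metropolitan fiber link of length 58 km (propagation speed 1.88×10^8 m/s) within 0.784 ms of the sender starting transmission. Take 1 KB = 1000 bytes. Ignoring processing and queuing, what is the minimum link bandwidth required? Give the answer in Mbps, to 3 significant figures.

202 Mbps

L = 96000 bits.
Propagation delay = 58000 / 188000000 = 0.308511 ms.
Transmission budget = 0.784 − 0.308511 = 0.475489 ms.
R ≥ L / t_tx = 96000 bits / 0.000475489 s = 202 Mbps.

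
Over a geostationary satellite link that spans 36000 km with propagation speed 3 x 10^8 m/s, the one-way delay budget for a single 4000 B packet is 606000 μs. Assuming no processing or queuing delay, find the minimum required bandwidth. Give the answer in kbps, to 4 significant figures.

L = 32000 bits.
Propagation delay = 36000000 / 300000000 = 120000 μs.
Transmission budget = 606000 − 120000 = 486000 μs.
R ≥ L / t_tx = 32000 bits / 0.486 s = 65.84 kbps.

65.84 kbps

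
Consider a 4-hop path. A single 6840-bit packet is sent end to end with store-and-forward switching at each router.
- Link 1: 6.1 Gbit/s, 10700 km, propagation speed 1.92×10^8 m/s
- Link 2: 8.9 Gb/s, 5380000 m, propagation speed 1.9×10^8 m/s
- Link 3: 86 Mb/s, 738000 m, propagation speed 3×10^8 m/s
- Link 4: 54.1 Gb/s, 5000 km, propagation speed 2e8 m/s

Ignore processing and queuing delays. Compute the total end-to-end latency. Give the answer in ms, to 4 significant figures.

111.6 ms

Transmission delays (L/R per hop): 0.00112131, 0.000768539, 0.0795349, 0.000126433 ms; sum = 0.0815512 ms.
Propagation delays (d/s per hop): 55.7292, 28.3158, 2.46, 25 ms; sum = 111.505 ms.
End-to-end = 111.6 ms.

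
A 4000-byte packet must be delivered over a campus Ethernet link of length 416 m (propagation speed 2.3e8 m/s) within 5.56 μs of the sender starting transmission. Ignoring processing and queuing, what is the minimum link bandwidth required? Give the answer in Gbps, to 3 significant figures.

8.53 Gbps

L = 32000 bits.
Propagation delay = 416 / 2.3e+08 = 1.8087 μs.
Transmission budget = 5.56 − 1.8087 = 3.7513 μs.
R ≥ L / t_tx = 32000 bits / 3.7513e-06 s = 8.53 Gbps.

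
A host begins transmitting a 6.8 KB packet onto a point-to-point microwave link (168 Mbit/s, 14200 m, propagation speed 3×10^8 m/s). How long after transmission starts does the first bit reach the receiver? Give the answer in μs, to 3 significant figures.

47.3 μs

First bit experiences only propagation delay: d/s = 14200/300000000 = 47.3 μs.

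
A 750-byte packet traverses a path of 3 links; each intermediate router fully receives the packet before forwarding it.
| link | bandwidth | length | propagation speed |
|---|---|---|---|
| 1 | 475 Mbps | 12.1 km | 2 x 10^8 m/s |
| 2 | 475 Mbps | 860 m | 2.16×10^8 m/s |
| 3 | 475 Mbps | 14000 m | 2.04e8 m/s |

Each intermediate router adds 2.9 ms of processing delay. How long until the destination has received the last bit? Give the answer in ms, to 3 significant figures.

L = 750 × 8 = 6000 bits.
Transmission delay per hop = L/R = 6000/475000000 = 0.0126316 ms; 3 hops → 0.0378947 ms.
Propagation delays (d/s per hop): 0.0605, 0.00398148, 0.0686275 ms; sum = 0.133109 ms.
Processing at 2 router(s): 2 × 2.9 ms = 5.8 ms.
End-to-end = 5.97 ms.

5.97 ms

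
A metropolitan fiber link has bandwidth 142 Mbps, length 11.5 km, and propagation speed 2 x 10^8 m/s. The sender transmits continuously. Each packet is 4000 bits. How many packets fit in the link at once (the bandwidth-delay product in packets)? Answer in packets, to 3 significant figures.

2.04 packets

Propagation delay = 11500 / 200000000 = 5.75e-05 s.
BDP = R × t_prop = 142000000 × 5.75e-05 = 8165 bits.
In packets of 4000 bits: 2.04 packets.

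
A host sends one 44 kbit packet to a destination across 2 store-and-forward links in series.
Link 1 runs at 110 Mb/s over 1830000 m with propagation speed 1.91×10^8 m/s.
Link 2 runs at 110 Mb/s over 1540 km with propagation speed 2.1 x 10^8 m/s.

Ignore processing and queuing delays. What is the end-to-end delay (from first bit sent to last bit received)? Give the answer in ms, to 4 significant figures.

L = 44000 bits.
Transmission delay per hop = L/R = 44000/110000000 = 0.4 ms; 2 hops → 0.8 ms.
Propagation delays (d/s per hop): 9.58115, 7.33333 ms; sum = 16.9145 ms.
End-to-end = 17.71 ms.

17.71 ms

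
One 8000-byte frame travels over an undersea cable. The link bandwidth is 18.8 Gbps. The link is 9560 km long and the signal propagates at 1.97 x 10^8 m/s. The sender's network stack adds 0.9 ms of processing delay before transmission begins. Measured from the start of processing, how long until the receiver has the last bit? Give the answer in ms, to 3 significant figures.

49.4 ms

L = 8000 × 8 = 64000 bits.
Transmission delay = L/R = 64000 / 18800000000 = 0.00340426 ms.
Propagation delay = d/s = 9560000 m / 197000000 m/s = 48.5279 ms.
Plus processing delay 0.9 ms = 0.9 ms.
Total = 49.4 ms.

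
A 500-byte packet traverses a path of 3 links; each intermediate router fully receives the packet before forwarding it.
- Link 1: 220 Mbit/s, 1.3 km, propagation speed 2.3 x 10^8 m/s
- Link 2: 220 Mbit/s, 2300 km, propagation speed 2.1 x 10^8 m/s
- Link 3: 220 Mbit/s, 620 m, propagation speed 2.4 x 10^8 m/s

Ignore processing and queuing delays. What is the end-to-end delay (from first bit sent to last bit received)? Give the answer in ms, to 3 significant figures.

11.0 ms

L = 500 × 8 = 4000 bits.
Transmission delay per hop = L/R = 4000/220000000 = 0.0181818 ms; 3 hops → 0.0545455 ms.
Propagation delays (d/s per hop): 0.00565217, 10.9524, 0.00258333 ms; sum = 10.9606 ms.
End-to-end = 11.0 ms.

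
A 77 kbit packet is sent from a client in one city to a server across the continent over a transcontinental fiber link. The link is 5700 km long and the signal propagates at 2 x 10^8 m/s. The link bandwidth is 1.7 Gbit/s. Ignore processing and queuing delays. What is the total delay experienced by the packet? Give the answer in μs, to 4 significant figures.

28550 μs

L = 77000 bits.
Transmission delay = L/R = 77000 / 1700000000 = 45.2941 μs.
Propagation delay = d/s = 5700000 m / 200000000 m/s = 28500 μs.
Total = 28550 μs.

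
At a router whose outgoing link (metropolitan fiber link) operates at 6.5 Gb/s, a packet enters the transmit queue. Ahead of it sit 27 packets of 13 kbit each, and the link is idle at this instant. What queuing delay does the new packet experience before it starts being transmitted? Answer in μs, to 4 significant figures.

Each queued packet: L/R = 13000/6500000000 = 2 μs.
27 queued → 54 μs.
Queuing delay = 54.00 μs.

54.00 μs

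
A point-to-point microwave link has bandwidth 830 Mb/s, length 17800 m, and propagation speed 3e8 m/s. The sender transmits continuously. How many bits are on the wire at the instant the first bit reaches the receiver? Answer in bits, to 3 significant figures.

Propagation delay = 17800 / 300000000 = 5.93333e-05 s.
BDP = R × t_prop = 830000000 × 5.93333e-05 = 49246.7 bits.

49200 bits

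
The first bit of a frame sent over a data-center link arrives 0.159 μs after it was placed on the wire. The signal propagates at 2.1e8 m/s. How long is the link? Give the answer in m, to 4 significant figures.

d = s × t_prop = 210000000 × 1.59e-07 = 33.39 m.

33.39 m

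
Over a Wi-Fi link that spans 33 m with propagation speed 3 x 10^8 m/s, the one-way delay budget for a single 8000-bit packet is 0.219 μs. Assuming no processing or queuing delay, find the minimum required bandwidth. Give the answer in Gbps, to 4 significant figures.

Propagation delay = 33 / 300000000 = 0.11 μs.
Transmission budget = 0.219 − 0.11 = 0.109 μs.
R ≥ L / t_tx = 8000 bits / 1.09e-07 s = 73.39 Gbps.

73.39 Gbps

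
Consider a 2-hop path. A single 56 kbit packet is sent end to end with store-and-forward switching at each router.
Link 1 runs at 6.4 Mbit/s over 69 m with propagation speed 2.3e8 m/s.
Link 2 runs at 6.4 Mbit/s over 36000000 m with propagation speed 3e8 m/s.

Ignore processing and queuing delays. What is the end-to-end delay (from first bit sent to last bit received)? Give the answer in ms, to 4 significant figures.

137.5 ms

L = 56000 bits.
Transmission delay per hop = L/R = 56000/6400000 = 8.75 ms; 2 hops → 17.5 ms.
Propagation delays (d/s per hop): 0.0003, 120 ms; sum = 120 ms.
End-to-end = 137.5 ms.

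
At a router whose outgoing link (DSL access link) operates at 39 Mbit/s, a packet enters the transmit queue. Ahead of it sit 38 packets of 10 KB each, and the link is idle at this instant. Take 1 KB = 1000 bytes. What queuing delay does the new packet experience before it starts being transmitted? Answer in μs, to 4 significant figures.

Each queued packet: L/R = 80000/39000000 = 2051.28 μs.
38 queued → 77948.7 μs.
Queuing delay = 77950 μs.

77950 μs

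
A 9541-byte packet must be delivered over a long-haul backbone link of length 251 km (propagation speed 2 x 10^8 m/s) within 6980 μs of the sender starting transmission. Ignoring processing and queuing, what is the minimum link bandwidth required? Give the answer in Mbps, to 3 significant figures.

L = 76328 bits.
Propagation delay = 251000 / 200000000 = 1255 μs.
Transmission budget = 6980 − 1255 = 5725 μs.
R ≥ L / t_tx = 76328 bits / 0.005725 s = 13.3 Mbps.

13.3 Mbps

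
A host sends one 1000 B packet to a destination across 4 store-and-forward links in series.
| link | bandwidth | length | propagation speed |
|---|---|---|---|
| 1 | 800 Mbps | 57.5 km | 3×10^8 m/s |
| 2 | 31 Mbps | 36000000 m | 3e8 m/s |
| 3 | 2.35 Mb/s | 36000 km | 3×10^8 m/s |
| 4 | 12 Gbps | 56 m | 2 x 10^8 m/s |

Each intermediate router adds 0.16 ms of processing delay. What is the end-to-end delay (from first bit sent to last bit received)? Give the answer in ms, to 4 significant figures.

244.3 ms

L = 1000 × 8 = 8000 bits.
Transmission delays (L/R per hop): 0.01, 0.258065, 3.40426, 0.000666667 ms; sum = 3.67299 ms.
Propagation delays (d/s per hop): 0.191667, 120, 120, 0.00028 ms; sum = 240.192 ms.
Processing at 3 router(s): 3 × 0.16 ms = 0.48 ms.
End-to-end = 244.3 ms.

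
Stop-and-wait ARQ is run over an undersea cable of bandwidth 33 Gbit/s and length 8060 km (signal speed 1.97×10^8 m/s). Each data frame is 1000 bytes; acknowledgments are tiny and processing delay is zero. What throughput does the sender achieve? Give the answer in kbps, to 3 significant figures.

97.8 kbps

t_tx = L/R = 8000/33000000000 = 2.42424e-07 s.
t_prop = 8060000/197000000 = 0.0409137 s; RTT = 0.0818274 s.
Cycle = t_tx + RTT = 0.0818277 s.
Throughput = L / cycle = 8000 / 0.0818277 = 97.8 kbps.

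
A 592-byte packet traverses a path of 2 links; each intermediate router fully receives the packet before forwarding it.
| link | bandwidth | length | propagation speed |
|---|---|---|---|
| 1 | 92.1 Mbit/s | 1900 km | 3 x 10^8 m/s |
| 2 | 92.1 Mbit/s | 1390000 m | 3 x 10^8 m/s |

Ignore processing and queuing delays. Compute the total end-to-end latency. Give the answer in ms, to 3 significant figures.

L = 592 × 8 = 4736 bits.
Transmission delay per hop = L/R = 4736/92100000 = 0.0514224 ms; 2 hops → 0.102845 ms.
Propagation delays (d/s per hop): 6.33333, 4.63333 ms; sum = 10.9667 ms.
End-to-end = 11.1 ms.

11.1 ms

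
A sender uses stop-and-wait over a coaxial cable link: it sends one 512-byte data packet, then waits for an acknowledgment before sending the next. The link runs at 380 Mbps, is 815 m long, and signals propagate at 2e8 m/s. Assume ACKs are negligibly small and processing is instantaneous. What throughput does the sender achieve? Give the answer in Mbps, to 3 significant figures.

t_tx = L/R = 4096/380000000 = 1.07789e-05 s.
t_prop = 815/200000000 = 4.075e-06 s; RTT = 8.15e-06 s.
Cycle = t_tx + RTT = 1.89289e-05 s.
Throughput = L / cycle = 4096 / 1.89289e-05 = 216 Mbps.

216 Mbps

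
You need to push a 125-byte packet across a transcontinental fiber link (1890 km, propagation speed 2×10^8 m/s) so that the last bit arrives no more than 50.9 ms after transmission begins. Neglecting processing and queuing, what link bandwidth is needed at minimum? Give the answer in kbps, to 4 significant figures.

24.13 kbps

L = 1000 bits.
Propagation delay = 1890000 / 200000000 = 9.45 ms.
Transmission budget = 50.9 − 9.45 = 41.45 ms.
R ≥ L / t_tx = 1000 bits / 0.04145 s = 24.13 kbps.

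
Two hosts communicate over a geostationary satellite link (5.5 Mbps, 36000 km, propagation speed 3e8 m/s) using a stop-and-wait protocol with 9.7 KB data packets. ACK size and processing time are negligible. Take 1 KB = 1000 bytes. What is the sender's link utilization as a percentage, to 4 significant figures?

5.552 %

t_tx = L/R = 77600/5500000 = 0.0141091 s.
t_prop = 36000000/300000000 = 0.12 s; RTT = 0.24 s.
Cycle = t_tx + RTT = 0.254109 s.
Utilization = t_tx / cycle = 0.0141091/0.254109 = 5.552 %.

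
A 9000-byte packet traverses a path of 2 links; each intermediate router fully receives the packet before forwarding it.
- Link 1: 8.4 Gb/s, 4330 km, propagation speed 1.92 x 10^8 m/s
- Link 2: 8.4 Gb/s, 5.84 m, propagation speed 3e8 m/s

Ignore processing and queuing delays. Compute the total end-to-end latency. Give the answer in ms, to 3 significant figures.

22.6 ms

L = 9000 × 8 = 72000 bits.
Transmission delay per hop = L/R = 72000/8400000000 = 0.00857143 ms; 2 hops → 0.0171429 ms.
Propagation delays (d/s per hop): 22.5521, 1.94667e-05 ms; sum = 22.5521 ms.
End-to-end = 22.6 ms.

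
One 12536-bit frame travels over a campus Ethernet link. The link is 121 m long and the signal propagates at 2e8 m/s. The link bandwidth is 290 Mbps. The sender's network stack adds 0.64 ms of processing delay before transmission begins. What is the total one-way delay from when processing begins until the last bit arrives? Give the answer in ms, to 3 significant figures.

Transmission delay = L/R = 12536 / 290000000 = 0.0432276 ms.
Propagation delay = d/s = 121 m / 200000000 m/s = 0.000605 ms.
Plus processing delay 0.64 ms = 0.64 ms.
Total = 0.684 ms.

0.684 ms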